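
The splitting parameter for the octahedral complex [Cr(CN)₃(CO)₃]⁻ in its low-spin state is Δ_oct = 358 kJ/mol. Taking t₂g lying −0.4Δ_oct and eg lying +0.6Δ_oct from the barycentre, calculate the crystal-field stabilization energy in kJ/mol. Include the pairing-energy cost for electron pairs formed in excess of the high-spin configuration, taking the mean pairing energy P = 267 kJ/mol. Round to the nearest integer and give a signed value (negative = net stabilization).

Ligand charges: 3×(-1) from CN⁻ and 3×(+0) from CO sum to -3; with overall charge -1, Cr is +2.
Cr sits in group 6; removing 2 electrons leaves Cr²⁺ with 6 − 2 = 4 d electrons.
The d⁴ electrons fill as t₂g⁴ eg⁰.
CFSE(orbital) = 4×(-0.4Δ_oct) + 0×(0.6Δ_oct) = -1.6Δ_oct; with Δ_oct = 358 kJ/mol that is -573 kJ/mol.
High-spin d⁴ would be t₂g³ eg¹ with 0 pairs; low-spin has 1, so 1 excess pair costs +1P = +267 kJ/mol.
Combining: -573 + 267 = -306 kJ/mol.

-306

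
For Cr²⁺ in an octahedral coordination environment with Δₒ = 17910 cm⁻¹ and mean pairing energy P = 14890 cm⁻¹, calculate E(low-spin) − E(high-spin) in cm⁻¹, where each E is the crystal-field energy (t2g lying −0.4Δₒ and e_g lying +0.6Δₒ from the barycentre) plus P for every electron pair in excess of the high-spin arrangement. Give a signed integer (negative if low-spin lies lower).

Cr is in group 6, so Cr²⁺ is d⁴ (6 − 2 = 4).
High-spin: t2g^3 e_g^1, CFSE = -0.6Δₒ = -10746 cm⁻¹.
Low-spin t2g^4 e_g^0 gives -1.6Δₒ = -28656 cm⁻¹, but forming 1 extra pair costs 1P = 14890 cm⁻¹, so E(LS) = -28656 + 14890 = -13766 cm⁻¹.
Thus E(LS) − E(HS) = -3020 cm⁻¹.

-3020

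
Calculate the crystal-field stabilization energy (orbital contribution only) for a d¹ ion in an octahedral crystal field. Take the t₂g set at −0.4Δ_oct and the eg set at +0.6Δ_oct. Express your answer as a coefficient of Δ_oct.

-0.4 Δ_oct

Configuration: t₂g¹ eg⁰.
CFSE = 1(-0.4Δ_oct) + 0(0.6Δ_oct) = -0.4Δ_oct + 0.0Δ_oct = -0.4Δ_oct.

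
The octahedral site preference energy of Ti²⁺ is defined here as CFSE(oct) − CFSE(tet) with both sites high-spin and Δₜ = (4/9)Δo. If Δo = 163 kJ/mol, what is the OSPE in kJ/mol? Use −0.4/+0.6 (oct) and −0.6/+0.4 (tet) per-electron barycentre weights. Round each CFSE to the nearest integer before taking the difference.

-43

Ti sits in group 4; removing 2 electrons leaves Ti²⁺ with 4 − 2 = 2 d electrons.
In an octahedral site d² (HS) is t2g^2 e_g^0, giving CFSE(oct) = -0.8Δo = -130 kJ/mol.
Tetrahedral e^2 t2^0 gives -1.2Δₜ = -1.2 × (4/9) × 163 = -87 kJ/mol.
OSPE = -130 − (-87) = -43 kJ/mol.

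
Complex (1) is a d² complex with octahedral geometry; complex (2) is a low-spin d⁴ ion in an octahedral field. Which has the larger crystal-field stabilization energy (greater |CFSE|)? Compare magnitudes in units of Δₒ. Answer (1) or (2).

(2)

(1): t2g^2 e_g^0, CFSE = -0.8Δₒ.
(2): t₂g⁴ eg⁰, CFSE = -1.6Δₒ.
So (2) has the larger |CFSE|.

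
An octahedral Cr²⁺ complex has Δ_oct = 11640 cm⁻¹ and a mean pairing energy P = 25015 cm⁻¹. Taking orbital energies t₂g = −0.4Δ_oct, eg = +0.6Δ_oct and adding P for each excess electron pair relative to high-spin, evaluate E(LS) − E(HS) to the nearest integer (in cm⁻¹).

13375

Cr is in group 6, so Cr²⁺ is d⁴ (6 − 2 = 4).
High-spin d⁴ fills as t₂g³ eg¹ with CFSE 3(−0.4) + 1(+0.6) = -0.6Δ_oct = -6984 cm⁻¹.
For low-spin the configuration is t₂g⁴ eg⁰: orbital energy -1.6 × 11640 = -18624 cm⁻¹, and 1 additional pair relative to high-spin adds 25015 cm⁻¹, giving 6391 cm⁻¹.
The difference is 6391 − (-6984) = 13375 cm⁻¹, so high-spin lies lower.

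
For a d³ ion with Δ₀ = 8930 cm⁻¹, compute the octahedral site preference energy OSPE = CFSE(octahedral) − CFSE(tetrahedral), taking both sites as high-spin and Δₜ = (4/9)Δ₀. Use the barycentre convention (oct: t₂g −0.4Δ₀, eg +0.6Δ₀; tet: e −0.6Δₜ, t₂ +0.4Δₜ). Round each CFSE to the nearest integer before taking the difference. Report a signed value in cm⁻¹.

Octahedral (high-spin): t₂g³ eg⁰, CFSE = 3(−0.4) + 0(+0.6) = -1.2Δ₀ = -1.2 × 8930 = -10716 cm⁻¹.
Tetrahedral e² t₂¹ gives -0.8Δₜ = -0.8 × (4/9) × 8930 = -3175 cm⁻¹.
OSPE = CFSE(oct) − CFSE(tet) = -10716 − (-3175) = -7541 cm⁻¹.

-7541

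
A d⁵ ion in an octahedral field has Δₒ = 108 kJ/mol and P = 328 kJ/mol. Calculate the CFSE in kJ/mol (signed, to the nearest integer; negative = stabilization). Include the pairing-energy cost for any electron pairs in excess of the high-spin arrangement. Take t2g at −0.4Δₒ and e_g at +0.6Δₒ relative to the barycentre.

Here Δₒ < P (108 < 328), so the high-spin state is favoured.
Configuration: t2g^3 e_g^2.
Orbital CFSE = 0.0Δₒ = 0.0 × 108 = 0 kJ/mol.
High-spin has no excess pairs, so no pairing correction applies.

0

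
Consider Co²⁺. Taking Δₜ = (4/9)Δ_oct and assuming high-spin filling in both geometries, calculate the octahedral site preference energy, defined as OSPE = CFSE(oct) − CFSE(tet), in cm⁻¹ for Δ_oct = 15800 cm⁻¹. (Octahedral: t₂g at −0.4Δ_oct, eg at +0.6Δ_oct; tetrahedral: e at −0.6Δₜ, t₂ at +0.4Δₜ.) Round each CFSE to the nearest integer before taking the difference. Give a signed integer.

-4213

Co sits in group 9; removing 2 electrons leaves Co²⁺ with 9 − 2 = 7 d electrons.
In an octahedral site d⁷ (HS) is t₂g⁵ eg², giving CFSE(oct) = -0.8Δ_oct = -12640 cm⁻¹.
In a tetrahedral site the filling is e⁴ t₂³: CFSE(tet) = -1.2Δₜ = -1.2 × (4/9)(15800) = -8427 cm⁻¹.
OSPE = -12640 − (-8427) = -4213 cm⁻¹.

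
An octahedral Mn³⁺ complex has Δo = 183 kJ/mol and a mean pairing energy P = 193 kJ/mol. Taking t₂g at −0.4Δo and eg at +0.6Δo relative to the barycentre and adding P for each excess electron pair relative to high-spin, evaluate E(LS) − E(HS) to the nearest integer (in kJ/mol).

Mn sits in group 7; removing 3 electrons leaves Mn³⁺ with 7 − 3 = 4 d electrons.
High-spin: t₂g³ eg¹, CFSE = -0.6Δo = -110 kJ/mol.
For low-spin the configuration is t₂g⁴ eg⁰: orbital energy -1.6 × 183 = -293 kJ/mol, and 1 additional pair relative to high-spin adds 193 kJ/mol, giving -100 kJ/mol.
The difference is -100 − (-110) = 10 kJ/mol, so high-spin lies lower.

10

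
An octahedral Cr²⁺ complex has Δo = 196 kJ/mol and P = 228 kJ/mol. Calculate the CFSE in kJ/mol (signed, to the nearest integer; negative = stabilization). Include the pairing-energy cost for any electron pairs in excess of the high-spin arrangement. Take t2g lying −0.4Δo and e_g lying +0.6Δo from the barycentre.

-118

Cr is in group 6, so Cr²⁺ is d⁴ (6 − 2 = 4).
Since Δo = 196 kJ/mol < P = 228 kJ/mol, the complex adopts the high-spin configuration.
Configuration: t2g^3 e_g^1.
Orbital CFSE = -0.6Δo = -0.6 × 196 = -118 kJ/mol.
High-spin has no excess pairs, so no pairing correction applies.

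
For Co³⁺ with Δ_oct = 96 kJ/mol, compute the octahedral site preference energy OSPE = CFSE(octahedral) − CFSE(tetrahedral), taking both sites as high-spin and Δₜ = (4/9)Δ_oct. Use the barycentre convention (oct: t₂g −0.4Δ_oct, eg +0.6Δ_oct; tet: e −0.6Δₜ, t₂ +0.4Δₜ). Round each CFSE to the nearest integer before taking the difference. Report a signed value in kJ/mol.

Co³⁺: group 9, so d-count = 9 − 3 = 6.
In an octahedral site d⁶ (HS) is t₂g⁴ eg², giving CFSE(oct) = -0.4Δ_oct = -38 kJ/mol.
Tetrahedral: e³ t₂³, CFSE = 3(−0.6) + 3(+0.4) = -0.6Δₜ = -0.6 × (4/9) × 96 = -26 kJ/mol.
Subtracting, OSPE = -38 − (-26) = -12 kJ/mol.

-12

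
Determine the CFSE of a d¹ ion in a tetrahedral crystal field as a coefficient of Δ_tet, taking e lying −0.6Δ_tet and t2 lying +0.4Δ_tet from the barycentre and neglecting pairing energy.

Tetrahedral fields are weak (Δₜ ≈ 4/9 Δₒ), so electrons fill high-spin.
Configuration: e^1 t2^0.
CFSE = 1(-0.6Δ_tet) + 0(0.4Δ_tet) = -0.6Δ_tet + 0.0Δ_tet = -0.6Δ_tet.

-0.6 Δ_tet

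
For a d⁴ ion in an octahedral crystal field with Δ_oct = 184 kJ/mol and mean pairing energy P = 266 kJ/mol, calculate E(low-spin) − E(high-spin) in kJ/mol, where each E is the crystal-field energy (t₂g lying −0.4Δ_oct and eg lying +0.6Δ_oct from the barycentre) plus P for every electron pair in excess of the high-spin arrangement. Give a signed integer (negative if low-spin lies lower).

82

High-spin: t₂g³ eg¹, CFSE = -0.6Δ_oct = -110 kJ/mol.
Low-spin t₂g⁴ eg⁰ gives -1.6Δ_oct = -294 kJ/mol, but forming 1 extra pair costs 1P = 266 kJ/mol, so E(LS) = -294 + 266 = -28 kJ/mol.
The difference is -28 − (-110) = 82 kJ/mol, so high-spin lies lower.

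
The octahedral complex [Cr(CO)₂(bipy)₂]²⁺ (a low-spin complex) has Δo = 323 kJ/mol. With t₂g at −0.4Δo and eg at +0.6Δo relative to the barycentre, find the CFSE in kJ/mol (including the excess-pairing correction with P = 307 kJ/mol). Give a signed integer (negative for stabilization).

Ligand charges: 2×(+0) from CO and 2×(+0) from bipy sum to +0; with overall charge +2, Cr is +2.
Cr²⁺: group 6, so d-count = 6 − 2 = 4.
Configuration: t₂g⁴ eg⁰.
CFSE(orbital) = 4×(-0.4Δo) + 0×(0.6Δo) = -1.6Δo; with Δo = 323 kJ/mol that is -517 kJ/mol.
Relative to high-spin t₂g³ eg¹ (0 paired), the low-spin configuration has 1 additional pair, contributing +1 × 307 = +307 kJ/mol.
Net CFSE = -517 + 307 = -210 kJ/mol.

-210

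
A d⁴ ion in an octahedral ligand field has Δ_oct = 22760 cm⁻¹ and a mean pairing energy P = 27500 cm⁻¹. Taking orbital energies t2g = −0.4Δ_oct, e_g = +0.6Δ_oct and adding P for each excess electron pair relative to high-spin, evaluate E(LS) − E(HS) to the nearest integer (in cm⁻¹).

4740

High-spin d⁴ fills as t2g^3 e_g^1 with CFSE 3(−0.4) + 1(+0.6) = -0.6Δ_oct = -13656 cm⁻¹.
Low-spin: t2g^4 e_g^0, orbital CFSE = -1.6Δ_oct = -36416 cm⁻¹; plus 1 excess pair × P = +27500 cm⁻¹; total -8916 cm⁻¹.
Thus E(LS) − E(HS) = 4740 cm⁻¹.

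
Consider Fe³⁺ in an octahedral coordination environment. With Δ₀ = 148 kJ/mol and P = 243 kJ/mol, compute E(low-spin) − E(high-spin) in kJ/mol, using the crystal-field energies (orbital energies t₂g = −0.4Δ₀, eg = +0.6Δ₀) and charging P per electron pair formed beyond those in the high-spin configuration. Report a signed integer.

190

Fe is in group 8, so Fe³⁺ is d⁵ (8 − 3 = 5).
In the high-spin limit (t₂g³ eg²) the orbital term is 0.0Δ₀ = 0 kJ/mol, with no excess pairing.
Low-spin: t₂g⁵ eg⁰, orbital CFSE = -2.0Δ₀ = -296 kJ/mol; plus 2 excess pairs × P = +486 kJ/mol; total 190 kJ/mol.
Thus E(LS) − E(HS) = 190 kJ/mol.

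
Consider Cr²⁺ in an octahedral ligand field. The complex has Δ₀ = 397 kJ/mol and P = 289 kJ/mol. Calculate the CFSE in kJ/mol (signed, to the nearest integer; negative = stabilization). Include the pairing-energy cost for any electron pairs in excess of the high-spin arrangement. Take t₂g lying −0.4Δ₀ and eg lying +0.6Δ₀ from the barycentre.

Group 6 minus oxidation state +2 gives a d⁴ configuration for Cr²⁺.
With Δ₀ > P the complex is low-spin.
Filling d⁴ accordingly: t₂g⁴ eg⁰.
Orbital CFSE = -1.6Δ₀ = -1.6 × 397 = -635 kJ/mol.
Excess pairs vs high-spin: 1 − 0 = 1; pairing cost = +289 kJ/mol.
Net CFSE = -635 + 289 = -346 kJ/mol.

-346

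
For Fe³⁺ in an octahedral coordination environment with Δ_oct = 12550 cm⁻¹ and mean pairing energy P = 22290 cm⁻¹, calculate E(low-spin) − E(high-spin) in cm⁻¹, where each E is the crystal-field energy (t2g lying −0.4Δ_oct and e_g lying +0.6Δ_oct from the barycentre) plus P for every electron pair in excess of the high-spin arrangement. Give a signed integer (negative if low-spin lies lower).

Fe³⁺: group 8, so d-count = 8 − 3 = 5.
High-spin d⁵ fills as t2g^3 e_g^2 with CFSE 3(−0.4) + 2(+0.6) = 0.0Δ_oct = 0 cm⁻¹.
Low-spin: t2g^5 e_g^0, orbital CFSE = -2.0Δ_oct = -25100 cm⁻¹; plus 2 excess pairs × P = +44580 cm⁻¹; total 19480 cm⁻¹.
The difference is 19480 − (0) = 19480 cm⁻¹, so high-spin lies lower.

19480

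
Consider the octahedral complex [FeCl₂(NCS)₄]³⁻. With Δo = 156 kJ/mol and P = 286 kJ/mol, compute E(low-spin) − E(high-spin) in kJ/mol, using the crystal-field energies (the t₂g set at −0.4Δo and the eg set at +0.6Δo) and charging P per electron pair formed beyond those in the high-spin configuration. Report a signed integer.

260

Ligand charges: 2×(-1) from Cl⁻ and 4×(-1) from NCS⁻ sum to -6; with overall charge -3, Fe is +3.
Fe sits in group 8; removing 3 electrons leaves Fe³⁺ with 8 − 3 = 5 d electrons.
High-spin d⁵ fills as t₂g³ eg² with CFSE 3(−0.4) + 2(+0.6) = 0.0Δo = 0 kJ/mol.
Low-spin t₂g⁵ eg⁰ gives -2.0Δo = -312 kJ/mol, but forming 2 extra pairs costs 2P = 572 kJ/mol, so E(LS) = -312 + 572 = 260 kJ/mol.
Thus E(LS) − E(HS) = 260 kJ/mol.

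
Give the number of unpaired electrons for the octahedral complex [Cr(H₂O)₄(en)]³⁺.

Ligand charges: 4×(+0) from H₂O and 1×(+0) from en sum to +0; with overall charge +3, Cr is +3.
Cr is in group 6, so Cr³⁺ is d³ (6 − 3 = 3).
Configuration: t₂g³ eg⁰, giving 3 unpaired electrons.

3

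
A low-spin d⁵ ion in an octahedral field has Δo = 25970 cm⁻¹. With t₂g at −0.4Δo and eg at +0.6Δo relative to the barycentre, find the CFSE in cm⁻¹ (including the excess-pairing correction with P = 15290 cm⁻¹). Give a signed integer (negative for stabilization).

-21360

Electron filling gives t₂g⁵ eg⁰.
CFSE(orbital) = 5×(-0.4Δo) + 0×(0.6Δo) = -2.0Δo; with Δo = 25970 cm⁻¹ that is -51940 cm⁻¹.
Pairing penalty: 2 pairs vs 0 in the high-spin reference → 2 extra × P = 30580 cm⁻¹.
Combining: -51940 + 30580 = -21360 cm⁻¹.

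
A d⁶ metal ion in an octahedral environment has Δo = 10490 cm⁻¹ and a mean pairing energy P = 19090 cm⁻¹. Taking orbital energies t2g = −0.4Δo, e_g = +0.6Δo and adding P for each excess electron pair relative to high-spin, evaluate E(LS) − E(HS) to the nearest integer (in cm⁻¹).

High-spin: t2g^4 e_g^2, CFSE = -0.4Δo = -4196 cm⁻¹.
Low-spin t2g^6 e_g^0 gives -2.4Δo = -25176 cm⁻¹, but forming 2 extra pairs costs 2P = 38180 cm⁻¹, so E(LS) = -25176 + 38180 = 13004 cm⁻¹.
Thus E(LS) − E(HS) = 17200 cm⁻¹.

17200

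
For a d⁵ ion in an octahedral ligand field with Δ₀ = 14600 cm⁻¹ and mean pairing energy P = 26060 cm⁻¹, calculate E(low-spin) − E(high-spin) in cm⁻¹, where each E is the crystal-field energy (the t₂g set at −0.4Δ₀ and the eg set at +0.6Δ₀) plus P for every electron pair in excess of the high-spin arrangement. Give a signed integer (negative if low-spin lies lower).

22920

High-spin: t₂g³ eg², CFSE = 0.0Δ₀ = 0 cm⁻¹.
For low-spin the configuration is t₂g⁵ eg⁰: orbital energy -2.0 × 14600 = -29200 cm⁻¹, and 2 additional pairs relative to high-spin add 52120 cm⁻¹, giving 22920 cm⁻¹.
E(LS) − E(HS) = 22920 − (0) = 22920 cm⁻¹.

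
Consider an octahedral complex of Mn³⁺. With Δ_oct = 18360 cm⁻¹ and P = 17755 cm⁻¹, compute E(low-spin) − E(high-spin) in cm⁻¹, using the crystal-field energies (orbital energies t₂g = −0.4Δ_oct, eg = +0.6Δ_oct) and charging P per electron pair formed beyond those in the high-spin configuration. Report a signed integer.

-605

Mn is in group 7, so Mn³⁺ is d⁴ (7 − 3 = 4).
High-spin d⁴ fills as t₂g³ eg¹ with CFSE 3(−0.4) + 1(+0.6) = -0.6Δ_oct = -11016 cm⁻¹.
For low-spin the configuration is t₂g⁴ eg⁰: orbital energy -1.6 × 18360 = -29376 cm⁻¹, and 1 additional pair relative to high-spin adds 17755 cm⁻¹, giving -11621 cm⁻¹.
The difference is -11621 − (-11016) = -605 cm⁻¹, so low-spin lies lower.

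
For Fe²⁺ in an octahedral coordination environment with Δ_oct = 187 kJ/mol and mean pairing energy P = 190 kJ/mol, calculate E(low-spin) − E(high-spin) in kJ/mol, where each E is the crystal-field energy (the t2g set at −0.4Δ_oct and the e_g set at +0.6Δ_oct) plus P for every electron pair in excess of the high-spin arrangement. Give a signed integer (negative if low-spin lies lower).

6

Fe²⁺: group 8, so d-count = 8 − 2 = 6.
High-spin: t2g^4 e_g^2, CFSE = -0.4Δ_oct = -75 kJ/mol.
Low-spin t2g^6 e_g^0 gives -2.4Δ_oct = -449 kJ/mol, but forming 2 extra pairs costs 2P = 380 kJ/mol, so E(LS) = -449 + 380 = -69 kJ/mol.
Thus E(LS) − E(HS) = 6 kJ/mol.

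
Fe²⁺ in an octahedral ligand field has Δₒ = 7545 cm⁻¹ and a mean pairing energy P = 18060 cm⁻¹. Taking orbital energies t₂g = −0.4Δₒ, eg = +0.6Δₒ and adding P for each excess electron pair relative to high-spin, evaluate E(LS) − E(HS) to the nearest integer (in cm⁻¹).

Fe is in group 8, so Fe²⁺ is d⁶ (8 − 2 = 6).
In the high-spin limit (t₂g⁴ eg²) the orbital term is -0.4Δₒ = -3018 cm⁻¹, with no excess pairing.
Low-spin: t₂g⁶ eg⁰, orbital CFSE = -2.4Δₒ = -18108 cm⁻¹; plus 2 excess pairs × P = +36120 cm⁻¹; total 18012 cm⁻¹.
E(LS) − E(HS) = 18012 − (-3018) = 21030 cm⁻¹.

21030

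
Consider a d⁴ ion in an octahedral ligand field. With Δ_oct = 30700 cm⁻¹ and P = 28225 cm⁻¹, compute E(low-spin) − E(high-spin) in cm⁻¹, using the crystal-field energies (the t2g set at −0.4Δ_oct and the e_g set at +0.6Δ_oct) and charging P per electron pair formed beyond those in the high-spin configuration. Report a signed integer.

-2475

High-spin d⁴ fills as t2g^3 e_g^1 with CFSE 3(−0.4) + 1(+0.6) = -0.6Δ_oct = -18420 cm⁻¹.
For low-spin the configuration is t2g^4 e_g^0: orbital energy -1.6 × 30700 = -49120 cm⁻¹, and 1 additional pair relative to high-spin adds 28225 cm⁻¹, giving -20895 cm⁻¹.
E(LS) − E(HS) = -20895 − (-18420) = -2475 cm⁻¹.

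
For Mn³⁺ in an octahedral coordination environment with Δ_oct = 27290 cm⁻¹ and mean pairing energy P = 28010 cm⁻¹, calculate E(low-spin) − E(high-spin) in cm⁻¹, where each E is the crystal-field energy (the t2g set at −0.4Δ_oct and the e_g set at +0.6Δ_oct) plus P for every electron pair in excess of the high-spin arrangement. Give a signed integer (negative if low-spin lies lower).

720

Mn³⁺: group 7, so d-count = 7 − 3 = 4.
High-spin: t2g^3 e_g^1, CFSE = -0.6Δ_oct = -16374 cm⁻¹.
Low-spin t2g^4 e_g^0 gives -1.6Δ_oct = -43664 cm⁻¹, but forming 1 extra pair costs 1P = 28010 cm⁻¹, so E(LS) = -43664 + 28010 = -15654 cm⁻¹.
The difference is -15654 − (-16374) = 720 cm⁻¹, so high-spin lies lower.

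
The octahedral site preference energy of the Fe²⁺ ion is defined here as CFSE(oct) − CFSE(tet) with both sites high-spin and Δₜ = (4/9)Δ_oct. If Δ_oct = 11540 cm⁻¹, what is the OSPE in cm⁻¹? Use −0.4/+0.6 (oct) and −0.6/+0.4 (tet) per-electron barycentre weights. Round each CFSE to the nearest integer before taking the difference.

Fe is in group 8, so Fe²⁺ is d⁶ (8 − 2 = 6).
Octahedral high-spin t2g^4 e_g^2: CFSE = -0.4 × 11540 = -4616 cm⁻¹.
Tetrahedral: e^3 t2^3, CFSE = 3(−0.6) + 3(+0.4) = -0.6Δₜ = -0.6 × (4/9) × 11540 = -3077 cm⁻¹.
OSPE = CFSE(oct) − CFSE(tet) = -4616 − (-3077) = -1539 cm⁻¹.

-1539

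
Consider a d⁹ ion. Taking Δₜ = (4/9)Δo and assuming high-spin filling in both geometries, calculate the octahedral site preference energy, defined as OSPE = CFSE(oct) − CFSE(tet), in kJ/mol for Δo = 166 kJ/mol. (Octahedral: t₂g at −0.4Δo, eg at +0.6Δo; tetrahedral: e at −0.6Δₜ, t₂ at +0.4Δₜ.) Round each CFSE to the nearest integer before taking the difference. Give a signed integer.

Octahedral high-spin t2g^6 e_g^3: CFSE = -0.6 × 166 = -100 kJ/mol.
Tetrahedral: e^4 t2^5, CFSE = 4(−0.6) + 5(+0.4) = -0.4Δₜ = -0.4 × (4/9) × 166 = -30 kJ/mol.
OSPE = CFSE(oct) − CFSE(tet) = -100 − (-30) = -70 kJ/mol.

-70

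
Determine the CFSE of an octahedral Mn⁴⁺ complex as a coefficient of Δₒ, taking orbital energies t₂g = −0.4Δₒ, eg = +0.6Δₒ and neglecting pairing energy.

Group 7 minus oxidation state +4 gives a d³ configuration for Mn⁴⁺.
For octahedral d³ the high- and low-spin configurations coincide.
Configuration: t₂g³ eg⁰.
CFSE = 3(-0.4Δₒ) + 0(0.6Δₒ) = -1.2Δₒ + 0.0Δₒ = -1.2Δₒ.

-1.2 Δₒ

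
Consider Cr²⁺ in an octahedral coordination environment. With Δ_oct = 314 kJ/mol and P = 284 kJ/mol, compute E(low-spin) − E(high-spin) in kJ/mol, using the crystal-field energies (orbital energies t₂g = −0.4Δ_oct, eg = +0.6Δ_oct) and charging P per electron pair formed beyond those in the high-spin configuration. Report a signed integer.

-30

Group 6 minus oxidation state +2 gives a d⁴ configuration for Cr²⁺.
High-spin: t₂g³ eg¹, CFSE = -0.6Δ_oct = -188 kJ/mol.
Low-spin t₂g⁴ eg⁰ gives -1.6Δ_oct = -502 kJ/mol, but forming 1 extra pair costs 1P = 284 kJ/mol, so E(LS) = -502 + 284 = -218 kJ/mol.
The difference is -218 − (-188) = -30 kJ/mol, so low-spin lies lower.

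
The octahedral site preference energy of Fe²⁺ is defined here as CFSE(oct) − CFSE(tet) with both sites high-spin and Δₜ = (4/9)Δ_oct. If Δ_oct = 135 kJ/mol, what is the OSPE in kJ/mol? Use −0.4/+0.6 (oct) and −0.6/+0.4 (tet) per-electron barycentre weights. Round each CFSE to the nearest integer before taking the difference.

-18

Fe²⁺: group 8, so d-count = 8 − 2 = 6.
Octahedral high-spin t2g^4 e_g^2: CFSE = -0.4 × 135 = -54 kJ/mol.
Tetrahedral e^3 t2^3 gives -0.6Δₜ = -0.6 × (4/9) × 135 = -36 kJ/mol.
OSPE = -54 − (-36) = -18 kJ/mol.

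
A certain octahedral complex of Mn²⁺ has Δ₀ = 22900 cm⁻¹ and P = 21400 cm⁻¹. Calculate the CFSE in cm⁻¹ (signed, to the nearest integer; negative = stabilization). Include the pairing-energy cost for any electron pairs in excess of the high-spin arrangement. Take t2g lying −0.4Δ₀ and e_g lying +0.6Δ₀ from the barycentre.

-3000

Mn²⁺: group 7, so d-count = 7 − 2 = 5.
Here Δ₀ > P (22900 > 21400), so the low-spin state is favoured.
That gives t2g^5 e_g^0.
Orbital CFSE = -2.0Δ₀ = -2.0 × 22900 = -45800 cm⁻¹.
Excess pairs vs high-spin: 2 − 0 = 2; pairing cost = +42800 cm⁻¹.
Net CFSE = -45800 + 42800 = -3000 cm⁻¹.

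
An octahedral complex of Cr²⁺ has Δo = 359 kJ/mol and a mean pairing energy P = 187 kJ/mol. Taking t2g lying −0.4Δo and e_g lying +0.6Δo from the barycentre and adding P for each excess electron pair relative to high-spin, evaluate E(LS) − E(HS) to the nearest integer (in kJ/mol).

Group 6 minus oxidation state +2 gives a d⁴ configuration for Cr²⁺.
High-spin: t2g^3 e_g^1, CFSE = -0.6Δo = -215 kJ/mol.
Low-spin: t2g^4 e_g^0, orbital CFSE = -1.6Δo = -574 kJ/mol; plus 1 excess pair × P = +187 kJ/mol; total -387 kJ/mol.
E(LS) − E(HS) = -387 − (-215) = -172 kJ/mol.

-172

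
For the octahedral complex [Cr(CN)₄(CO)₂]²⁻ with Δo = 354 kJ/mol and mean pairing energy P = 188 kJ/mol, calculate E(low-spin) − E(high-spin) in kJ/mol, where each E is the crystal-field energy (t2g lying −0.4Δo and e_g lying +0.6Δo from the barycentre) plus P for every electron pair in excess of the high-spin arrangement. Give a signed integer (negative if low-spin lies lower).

-166

Ligand charges: 4×(-1) from CN⁻ and 2×(+0) from CO sum to -4; with overall charge -2, Cr is +2.
Cr²⁺: group 6, so d-count = 6 − 2 = 4.
High-spin: t2g^3 e_g^1, CFSE = -0.6Δo = -212 kJ/mol.
For low-spin the configuration is t2g^4 e_g^0: orbital energy -1.6 × 354 = -566 kJ/mol, and 1 additional pair relative to high-spin adds 188 kJ/mol, giving -378 kJ/mol.
Thus E(LS) − E(HS) = -166 kJ/mol.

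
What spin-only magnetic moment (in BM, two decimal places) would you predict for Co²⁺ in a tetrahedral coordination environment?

3.87 BM

Co²⁺: group 9, so d-count = 9 − 2 = 7.
With tetrahedral geometry the complex is necessarily high-spin.
Configuration: e⁴ t₂³ → 3 unpaired electrons.
μ(spin-only) = √[3(3+2)] = √15 ≈ 3.87 BM.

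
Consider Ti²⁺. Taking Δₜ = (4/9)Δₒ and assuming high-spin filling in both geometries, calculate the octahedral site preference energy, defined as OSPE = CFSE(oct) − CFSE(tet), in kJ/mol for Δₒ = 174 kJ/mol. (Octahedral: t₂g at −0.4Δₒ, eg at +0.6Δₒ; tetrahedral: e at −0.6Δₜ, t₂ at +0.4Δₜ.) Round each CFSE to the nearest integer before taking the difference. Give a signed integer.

-46

Ti sits in group 4; removing 2 electrons leaves Ti²⁺ with 4 − 2 = 2 d electrons.
Octahedral high-spin t2g^2 e_g^0: CFSE = -0.8 × 174 = -139 kJ/mol.
In a tetrahedral site the filling is e^2 t2^0: CFSE(tet) = -1.2Δₜ = -1.2 × (4/9)(174) = -93 kJ/mol.
Subtracting, OSPE = -139 − (-93) = -46 kJ/mol.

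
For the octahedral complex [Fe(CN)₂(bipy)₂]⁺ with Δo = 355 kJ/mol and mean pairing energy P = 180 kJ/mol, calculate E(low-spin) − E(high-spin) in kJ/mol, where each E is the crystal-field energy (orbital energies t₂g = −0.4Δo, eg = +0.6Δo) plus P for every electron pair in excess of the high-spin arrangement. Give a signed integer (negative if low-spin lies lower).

Ligand charges: 2×(-1) from CN⁻ and 2×(+0) from bipy sum to -2; with overall charge +1, Fe is +3.
Group 8 minus oxidation state +3 gives a d⁵ configuration for Fe³⁺.
High-spin d⁵ fills as t₂g³ eg² with CFSE 3(−0.4) + 2(+0.6) = 0.0Δo = 0 kJ/mol.
Low-spin t₂g⁵ eg⁰ gives -2.0Δo = -710 kJ/mol, but forming 2 extra pairs costs 2P = 360 kJ/mol, so E(LS) = -710 + 360 = -350 kJ/mol.
Thus E(LS) − E(HS) = -350 kJ/mol.

-350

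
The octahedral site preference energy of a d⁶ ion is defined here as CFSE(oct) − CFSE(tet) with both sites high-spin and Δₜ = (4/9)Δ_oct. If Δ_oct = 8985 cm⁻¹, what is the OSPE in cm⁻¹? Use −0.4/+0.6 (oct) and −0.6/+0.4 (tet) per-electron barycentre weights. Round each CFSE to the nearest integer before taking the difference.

-1198

In an octahedral site d⁶ (HS) is t₂g⁴ eg², giving CFSE(oct) = -0.4Δ_oct = -3594 cm⁻¹.
In a tetrahedral site the filling is e³ t₂³: CFSE(tet) = -0.6Δₜ = -0.6 × (4/9)(8985) = -2396 cm⁻¹.
OSPE = CFSE(oct) − CFSE(tet) = -3594 − (-2396) = -1198 cm⁻¹.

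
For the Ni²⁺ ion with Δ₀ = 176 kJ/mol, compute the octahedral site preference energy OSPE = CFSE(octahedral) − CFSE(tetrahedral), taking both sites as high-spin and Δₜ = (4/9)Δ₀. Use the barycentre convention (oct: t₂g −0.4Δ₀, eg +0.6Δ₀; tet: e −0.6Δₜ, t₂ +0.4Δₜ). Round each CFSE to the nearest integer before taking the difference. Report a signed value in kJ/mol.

-148

Group 10 minus oxidation state +2 gives a d⁸ configuration for Ni²⁺.
In an octahedral site d⁸ (HS) is t2g^6 e_g^2, giving CFSE(oct) = -1.2Δ₀ = -211 kJ/mol.
Tetrahedral: e^4 t2^4, CFSE = 4(−0.6) + 4(+0.4) = -0.8Δₜ = -0.8 × (4/9) × 176 = -63 kJ/mol.
OSPE = CFSE(oct) − CFSE(tet) = -211 − (-63) = -148 kJ/mol.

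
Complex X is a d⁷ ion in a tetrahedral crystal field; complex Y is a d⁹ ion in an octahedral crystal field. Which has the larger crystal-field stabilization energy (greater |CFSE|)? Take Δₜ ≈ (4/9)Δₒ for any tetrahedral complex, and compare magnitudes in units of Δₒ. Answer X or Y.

Y

X: With tetrahedral geometry the complex is necessarily high-spin; e⁴ t₂³, CFSE = -1.2Δₜ ≈ -0.53Δₒ.
Y: t₂g⁶ eg³, CFSE = -0.6Δₒ.
So Y has the larger |CFSE|.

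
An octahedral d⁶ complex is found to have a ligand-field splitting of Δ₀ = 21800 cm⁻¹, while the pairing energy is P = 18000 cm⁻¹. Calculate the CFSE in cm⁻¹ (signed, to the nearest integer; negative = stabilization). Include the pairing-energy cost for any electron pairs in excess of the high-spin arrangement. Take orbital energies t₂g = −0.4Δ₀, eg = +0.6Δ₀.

-16320

With Δ₀ > P the complex is low-spin.
That gives t₂g⁶ eg⁰.
Orbital CFSE = -2.4Δ₀ = -2.4 × 21800 = -52320 cm⁻¹.
Excess pairs vs high-spin: 3 − 1 = 2; pairing cost = +36000 cm⁻¹.
Net CFSE = -52320 + 36000 = -16320 cm⁻¹.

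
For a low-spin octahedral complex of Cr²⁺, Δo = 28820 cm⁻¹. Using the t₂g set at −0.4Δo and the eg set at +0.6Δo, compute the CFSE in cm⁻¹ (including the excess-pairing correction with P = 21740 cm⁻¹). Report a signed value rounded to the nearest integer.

-24372

Group 6 minus oxidation state +2 gives a d⁴ configuration for Cr²⁺.
Electron filling gives t₂g⁴ eg⁰.
The orbital stabilization is -1.6Δo = -1.6 × 28820 = -46112 cm⁻¹.
Relative to high-spin t₂g³ eg¹ (0 paired), the low-spin configuration has 1 additional pair, contributing +1 × 21740 = +21740 cm⁻¹.
Net CFSE = -46112 + 21740 = -24372 cm⁻¹.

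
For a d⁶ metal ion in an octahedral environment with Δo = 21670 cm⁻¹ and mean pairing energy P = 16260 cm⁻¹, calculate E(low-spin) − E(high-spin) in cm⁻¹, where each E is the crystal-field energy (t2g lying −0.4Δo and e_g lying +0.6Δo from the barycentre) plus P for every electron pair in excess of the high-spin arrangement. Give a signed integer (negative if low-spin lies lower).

High-spin d⁶ fills as t2g^4 e_g^2 with CFSE 4(−0.4) + 2(+0.6) = -0.4Δo = -8668 cm⁻¹.
For low-spin the configuration is t2g^6 e_g^0: orbital energy -2.4 × 21670 = -52008 cm⁻¹, and 2 additional pairs relative to high-spin add 32520 cm⁻¹, giving -19488 cm⁻¹.
Thus E(LS) − E(HS) = -10820 cm⁻¹.

-10820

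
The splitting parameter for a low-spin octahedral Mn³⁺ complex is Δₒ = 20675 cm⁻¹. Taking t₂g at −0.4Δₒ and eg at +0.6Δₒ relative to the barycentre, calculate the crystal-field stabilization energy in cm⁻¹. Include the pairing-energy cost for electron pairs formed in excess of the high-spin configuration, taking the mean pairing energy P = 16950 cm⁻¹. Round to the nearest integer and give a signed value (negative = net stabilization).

Mn sits in group 7; removing 3 electrons leaves Mn³⁺ with 7 − 3 = 4 d electrons.
The d⁴ electrons fill as t₂g⁴ eg⁰.
The orbital stabilization is -1.6Δₒ = -1.6 × 20675 = -33080 cm⁻¹.
Relative to high-spin t₂g³ eg¹ (0 paired), the low-spin configuration has 1 additional pair, contributing +1 × 16950 = +16950 cm⁻¹.
Overall CFSE = -33080 + 16950 = -16130 cm⁻¹.

-16130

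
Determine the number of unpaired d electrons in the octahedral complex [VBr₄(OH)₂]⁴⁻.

Ligand charges: 4×(-1) from Br⁻ and 2×(-1) from OH⁻ sum to -6; with overall charge -4, V is +2.
V sits in group 5; removing 2 electrons leaves V²⁺ with 5 − 2 = 3 d electrons.
Configuration: t₂g³ eg⁰, giving 3 unpaired electrons.

3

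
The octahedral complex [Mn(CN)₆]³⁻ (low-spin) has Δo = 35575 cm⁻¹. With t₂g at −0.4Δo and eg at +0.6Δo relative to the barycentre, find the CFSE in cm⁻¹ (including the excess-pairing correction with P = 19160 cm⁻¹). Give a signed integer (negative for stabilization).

-37760

Each CN⁻ contributes -1; 6 × (-1) = -6. With overall charge -3, Mn is in the +3 oxidation state.
Group 7 minus oxidation state +3 gives a d⁴ configuration for Mn³⁺.
Electron filling gives t₂g⁴ eg⁰.
The orbital stabilization is -1.6Δo = -1.6 × 35575 = -56920 cm⁻¹.
High-spin d⁴ would be t₂g³ eg¹ with 0 pairs; low-spin has 1, so 1 excess pair costs +1P = +19160 cm⁻¹.
Overall CFSE = -56920 + 19160 = -37760 cm⁻¹.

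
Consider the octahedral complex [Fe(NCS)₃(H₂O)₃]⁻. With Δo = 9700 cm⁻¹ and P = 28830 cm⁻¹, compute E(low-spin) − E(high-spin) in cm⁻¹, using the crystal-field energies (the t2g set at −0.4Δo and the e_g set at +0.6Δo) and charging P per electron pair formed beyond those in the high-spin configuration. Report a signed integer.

38260

Ligand charges: 3×(-1) from NCS⁻ and 3×(+0) from H₂O sum to -3; with overall charge -1, Fe is +2.
Group 8 minus oxidation state +2 gives a d⁶ configuration for Fe²⁺.
High-spin: t2g^4 e_g^2, CFSE = -0.4Δo = -3880 cm⁻¹.
Low-spin: t2g^6 e_g^0, orbital CFSE = -2.4Δo = -23280 cm⁻¹; plus 2 excess pairs × P = +57660 cm⁻¹; total 34380 cm⁻¹.
E(LS) − E(HS) = 34380 − (-3880) = 38260 cm⁻¹.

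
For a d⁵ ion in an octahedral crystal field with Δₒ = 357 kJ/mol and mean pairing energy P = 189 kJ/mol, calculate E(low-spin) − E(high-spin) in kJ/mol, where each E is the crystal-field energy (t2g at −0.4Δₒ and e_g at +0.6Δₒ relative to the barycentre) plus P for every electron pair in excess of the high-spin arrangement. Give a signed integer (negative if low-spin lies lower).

High-spin: t2g^3 e_g^2, CFSE = 0.0Δₒ = 0 kJ/mol.
For low-spin the configuration is t2g^5 e_g^0: orbital energy -2.0 × 357 = -714 kJ/mol, and 2 additional pairs relative to high-spin add 378 kJ/mol, giving -336 kJ/mol.
The difference is -336 − (0) = -336 kJ/mol, so low-spin lies lower.

-336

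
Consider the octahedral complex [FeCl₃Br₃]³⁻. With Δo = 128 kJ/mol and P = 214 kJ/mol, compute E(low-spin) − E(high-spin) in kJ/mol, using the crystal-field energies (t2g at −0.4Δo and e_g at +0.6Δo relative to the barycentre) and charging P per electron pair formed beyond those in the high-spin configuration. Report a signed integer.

172

Ligand charges: 3×(-1) from Cl⁻ and 3×(-1) from Br⁻ sum to -6; with overall charge -3, Fe is +3.
Group 8 minus oxidation state +3 gives a d⁵ configuration for Fe³⁺.
High-spin: t2g^3 e_g^2, CFSE = 0.0Δo = 0 kJ/mol.
Low-spin: t2g^5 e_g^0, orbital CFSE = -2.0Δo = -256 kJ/mol; plus 2 excess pairs × P = +428 kJ/mol; total 172 kJ/mol.
E(LS) − E(HS) = 172 − (0) = 172 kJ/mol.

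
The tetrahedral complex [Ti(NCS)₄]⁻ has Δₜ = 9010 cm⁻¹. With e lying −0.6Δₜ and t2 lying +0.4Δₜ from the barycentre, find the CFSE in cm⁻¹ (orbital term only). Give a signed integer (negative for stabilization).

-5406

Each NCS⁻ contributes -1; 4 × (-1) = -4. With overall charge -1, Ti is in the +3 oxidation state.
Ti is in group 4, so Ti³⁺ is d¹ (4 − 3 = 1).
Tetrahedral fields are weak (Δₜ ≈ 4/9 Δₒ), so electrons fill high-spin.
Electron filling gives e^1 t2^0.
The orbital stabilization is -0.6Δₜ = -0.6 × 9010 = -5406 cm⁻¹.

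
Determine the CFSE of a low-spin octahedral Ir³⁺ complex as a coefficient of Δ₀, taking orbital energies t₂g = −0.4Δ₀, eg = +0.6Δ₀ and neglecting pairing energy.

Group 9 minus oxidation state +3 gives a d⁶ configuration for Ir³⁺.
Configuration: t₂g⁶ eg⁰.
CFSE = 6(-0.4Δ₀) + 0(0.6Δ₀) = -2.4Δ₀ + 0.0Δ₀ = -2.4Δ₀.

-2.4 Δ₀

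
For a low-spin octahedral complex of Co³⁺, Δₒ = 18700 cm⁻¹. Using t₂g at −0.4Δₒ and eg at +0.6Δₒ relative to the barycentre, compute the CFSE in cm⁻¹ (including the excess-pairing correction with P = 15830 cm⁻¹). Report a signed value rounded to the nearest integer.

Co sits in group 9; removing 3 electrons leaves Co³⁺ with 9 − 3 = 6 d electrons.
The d⁶ electrons fill as t₂g⁶ eg⁰.
The orbital stabilization is -2.4Δₒ = -2.4 × 18700 = -44880 cm⁻¹.
Pairing penalty: 3 pairs vs 1 in the high-spin reference → 2 extra × P = 31660 cm⁻¹.
Net CFSE = -44880 + 31660 = -13220 cm⁻¹.

-13220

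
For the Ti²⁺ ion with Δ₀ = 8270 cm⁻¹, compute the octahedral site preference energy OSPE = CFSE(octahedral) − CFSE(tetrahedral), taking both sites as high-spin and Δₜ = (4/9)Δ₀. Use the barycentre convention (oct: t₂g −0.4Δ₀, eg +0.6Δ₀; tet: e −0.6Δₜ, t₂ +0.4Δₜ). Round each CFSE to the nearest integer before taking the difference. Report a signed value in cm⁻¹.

Group 4 minus oxidation state +2 gives a d² configuration for Ti²⁺.
In an octahedral site d² (HS) is t2g^2 e_g^0, giving CFSE(oct) = -0.8Δ₀ = -6616 cm⁻¹.
In a tetrahedral site the filling is e^2 t2^0: CFSE(tet) = -1.2Δₜ = -1.2 × (4/9)(8270) = -4411 cm⁻¹.
OSPE = CFSE(oct) − CFSE(tet) = -6616 − (-4411) = -2205 cm⁻¹.

-2205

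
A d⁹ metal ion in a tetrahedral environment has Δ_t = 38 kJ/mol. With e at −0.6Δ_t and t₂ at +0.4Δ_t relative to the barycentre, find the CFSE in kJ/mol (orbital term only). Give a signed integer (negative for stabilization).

Tetrahedral fields are weak (Δₜ ≈ 4/9 Δₒ), so electrons fill high-spin.
Configuration: e⁴ t₂⁵.
CFSE(orbital) = 4×(-0.6Δ_t) + 5×(0.4Δ_t) = -0.4Δ_t; with Δ_t = 38 kJ/mol that is -15 kJ/mol.

-15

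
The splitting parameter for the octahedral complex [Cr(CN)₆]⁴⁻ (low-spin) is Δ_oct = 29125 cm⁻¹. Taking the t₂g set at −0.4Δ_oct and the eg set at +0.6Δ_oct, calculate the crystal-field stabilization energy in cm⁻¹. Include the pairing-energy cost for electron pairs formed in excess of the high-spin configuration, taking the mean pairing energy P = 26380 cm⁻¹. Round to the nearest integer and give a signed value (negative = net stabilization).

-20220

Each CN⁻ contributes -1; 6 × (-1) = -6. With overall charge -4, Cr is in the +2 oxidation state.
Cr²⁺: group 6, so d-count = 6 − 2 = 4.
The d⁴ electrons fill as t₂g⁴ eg⁰.
CFSE(orbital) = 4×(-0.4Δ_oct) + 0×(0.6Δ_oct) = -1.6Δ_oct; with Δ_oct = 29125 cm⁻¹ that is -46600 cm⁻¹.
High-spin d⁴ would be t₂g³ eg¹ with 0 pairs; low-spin has 1, so 1 excess pair costs +1P = +26380 cm⁻¹.
Net CFSE = -46600 + 26380 = -20220 cm⁻¹.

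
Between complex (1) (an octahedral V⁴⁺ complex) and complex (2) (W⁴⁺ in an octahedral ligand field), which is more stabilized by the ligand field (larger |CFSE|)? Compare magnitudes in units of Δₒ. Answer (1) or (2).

(1): Group 5 minus oxidation state +4 gives a d¹ configuration for V⁴⁺; t₂g¹ eg⁰, CFSE = -0.4Δₒ.
(2): W is in group 6, so W⁴⁺ is d² (6 − 4 = 2); For octahedral d² the high- and low-spin configurations coincide; t₂g² eg⁰, CFSE = -0.8Δₒ.
So (2) has the larger |CFSE|.

(2)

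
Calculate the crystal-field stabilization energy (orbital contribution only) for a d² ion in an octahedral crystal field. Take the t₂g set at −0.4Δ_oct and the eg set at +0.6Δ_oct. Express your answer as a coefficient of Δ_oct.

For octahedral d² the high- and low-spin configurations coincide.
Configuration: t₂g² eg⁰.
CFSE = 2(-0.4Δ_oct) + 0(0.6Δ_oct) = -0.8Δ_oct + 0.0Δ_oct = -0.8Δ_oct.

-0.8 Δ_oct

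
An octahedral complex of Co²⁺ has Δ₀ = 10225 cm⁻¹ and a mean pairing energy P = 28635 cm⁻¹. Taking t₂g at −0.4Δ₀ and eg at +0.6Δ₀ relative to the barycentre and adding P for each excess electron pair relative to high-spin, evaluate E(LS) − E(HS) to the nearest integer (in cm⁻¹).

Group 9 minus oxidation state +2 gives a d⁷ configuration for Co²⁺.
In the high-spin limit (t₂g⁵ eg²) the orbital term is -0.8Δ₀ = -8180 cm⁻¹, with no excess pairing.
Low-spin t₂g⁶ eg¹ gives -1.8Δ₀ = -18405 cm⁻¹, but forming 1 extra pair costs 1P = 28635 cm⁻¹, so E(LS) = -18405 + 28635 = 10230 cm⁻¹.
Thus E(LS) − E(HS) = 18410 cm⁻¹.

18410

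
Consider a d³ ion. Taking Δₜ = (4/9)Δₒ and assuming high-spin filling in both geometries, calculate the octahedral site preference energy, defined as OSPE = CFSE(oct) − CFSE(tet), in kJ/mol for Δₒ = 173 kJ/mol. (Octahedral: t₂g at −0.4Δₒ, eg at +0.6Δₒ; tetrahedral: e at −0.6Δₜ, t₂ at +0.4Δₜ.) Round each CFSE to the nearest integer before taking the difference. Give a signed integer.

Octahedral high-spin t2g^3 e_g^0: CFSE = -1.2 × 173 = -208 kJ/mol.
Tetrahedral e^2 t2^1 gives -0.8Δₜ = -0.8 × (4/9) × 173 = -62 kJ/mol.
Subtracting, OSPE = -208 − (-62) = -146 kJ/mol.

-146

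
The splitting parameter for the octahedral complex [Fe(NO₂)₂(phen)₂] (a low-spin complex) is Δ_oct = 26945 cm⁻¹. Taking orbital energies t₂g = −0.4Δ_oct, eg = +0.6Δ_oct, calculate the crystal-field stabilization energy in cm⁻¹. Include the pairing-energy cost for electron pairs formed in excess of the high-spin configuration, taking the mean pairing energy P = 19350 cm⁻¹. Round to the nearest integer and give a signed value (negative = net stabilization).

-25968

Ligand charges: 2×(-1) from NO₂⁻ and 2×(+0) from phen sum to -2; with overall charge +0, Fe is +2.
Fe is in group 8, so Fe²⁺ is d⁶ (8 − 2 = 6).
Configuration: t₂g⁶ eg⁰.
The orbital stabilization is -2.4Δ_oct = -2.4 × 26945 = -64668 cm⁻¹.
Pairing penalty: 3 pairs vs 1 in the high-spin reference → 2 extra × P = 38700 cm⁻¹.
Net CFSE = -64668 + 38700 = -25968 cm⁻¹.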